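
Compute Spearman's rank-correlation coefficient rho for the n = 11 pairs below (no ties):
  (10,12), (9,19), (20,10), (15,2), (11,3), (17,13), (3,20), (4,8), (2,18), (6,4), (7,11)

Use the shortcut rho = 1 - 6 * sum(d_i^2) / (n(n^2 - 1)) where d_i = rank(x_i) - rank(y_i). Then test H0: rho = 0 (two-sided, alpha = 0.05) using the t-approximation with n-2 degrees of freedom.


Step 1: Rank x and y separately (midranks; no ties here).
rank(x): 10->7, 9->6, 20->11, 15->9, 11->8, 17->10, 3->2, 4->3, 2->1, 6->4, 7->5
rank(y): 12->7, 19->10, 10->5, 2->1, 3->2, 13->8, 20->11, 8->4, 18->9, 4->3, 11->6
Step 2: d_i = R_x(i) - R_y(i); compute d_i^2.
  (7-7)^2=0, (6-10)^2=16, (11-5)^2=36, (9-1)^2=64, (8-2)^2=36, (10-8)^2=4, (2-11)^2=81, (3-4)^2=1, (1-9)^2=64, (4-3)^2=1, (5-6)^2=1
sum(d^2) = 304.
Step 3: rho = 1 - 6*304 / (11*(11^2 - 1)) = 1 - 1824/1320 = -0.381818.
Step 4: Under H0, t = rho * sqrt((n-2)/(1-rho^2)) = -1.2394 ~ t(9).
Step 5: Two-sided p-value from the t-distribution with 9 df = 0.246560.
Step 6: alpha = 0.05. fail to reject H0.

rho = -0.3818, p = 0.246560, fail to reject H0 at alpha = 0.05.


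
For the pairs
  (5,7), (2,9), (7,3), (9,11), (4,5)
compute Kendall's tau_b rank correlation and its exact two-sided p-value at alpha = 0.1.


Step 1: Enumerate the 10 unordered pairs (i,j) with i<j and classify each by sign(x_j-x_i) * sign(y_j-y_i).
  (1,2):dx=-3,dy=+2->D; (1,3):dx=+2,dy=-4->D; (1,4):dx=+4,dy=+4->C; (1,5):dx=-1,dy=-2->C
  (2,3):dx=+5,dy=-6->D; (2,4):dx=+7,dy=+2->C; (2,5):dx=+2,dy=-4->D; (3,4):dx=+2,dy=+8->C
  (3,5):dx=-3,dy=+2->D; (4,5):dx=-5,dy=-6->C
Step 2: C = 5, D = 5, total pairs = 10.
Step 3: tau = (C - D)/(n(n-1)/2) = (5 - 5)/10 = 0.000000.
Step 4: Exact two-sided p-value (enumerate n! = 120 permutations of y under H0): p = 1.000000.
Step 5: alpha = 0.1. fail to reject H0.

tau_b = 0.0000 (C=5, D=5), p = 1.000000, fail to reject H0.


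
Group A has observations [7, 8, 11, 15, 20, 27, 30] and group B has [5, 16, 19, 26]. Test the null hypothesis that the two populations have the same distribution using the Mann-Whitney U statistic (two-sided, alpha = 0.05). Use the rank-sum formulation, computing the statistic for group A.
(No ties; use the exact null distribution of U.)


Step 1: Combine and sort all 11 observations; assign midranks.
sorted (value, group): (5,Y), (7,X), (8,X), (11,X), (15,X), (16,Y), (19,Y), (20,X), (26,Y), (27,X), (30,X)
ranks: 5->1, 7->2, 8->3, 11->4, 15->5, 16->6, 19->7, 20->8, 26->9, 27->10, 30->11
Step 2: Rank sum for X: R1 = 2 + 3 + 4 + 5 + 8 + 10 + 11 = 43.
Step 3: U_X = R1 - n1(n1+1)/2 = 43 - 7*8/2 = 43 - 28 = 15.
       U_Y = n1*n2 - U_X = 28 - 15 = 13.
Step 4: No ties, so the exact null distribution of U (based on enumerating the C(11,7) = 330 equally likely rank assignments) gives the two-sided p-value.
Step 5: p-value = 0.927273; compare to alpha = 0.05. fail to reject H0.

U_X = 15, p = 0.927273, fail to reject H0 at alpha = 0.05.


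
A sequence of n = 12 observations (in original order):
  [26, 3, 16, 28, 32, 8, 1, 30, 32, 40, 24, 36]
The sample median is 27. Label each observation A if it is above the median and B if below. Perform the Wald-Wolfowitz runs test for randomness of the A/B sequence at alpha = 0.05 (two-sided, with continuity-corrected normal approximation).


Step 1: Compute median = 27; label A = above, B = below.
Labels in order: BBBAABBAAABA  (n_A = 6, n_B = 6)
Step 2: Count runs R = 6.
Step 3: Under H0 (random ordering), E[R] = 2*n_A*n_B/(n_A+n_B) + 1 = 2*6*6/12 + 1 = 7.0000.
        Var[R] = 2*n_A*n_B*(2*n_A*n_B - n_A - n_B) / ((n_A+n_B)^2 * (n_A+n_B-1)) = 4320/1584 = 2.7273.
        SD[R] = 1.6514.
Step 4: Continuity-corrected z = (R + 0.5 - E[R]) / SD[R] = (6 + 0.5 - 7.0000) / 1.6514 = -0.3028.
Step 5: Two-sided p-value via normal approximation = 2*(1 - Phi(|z|)) = 0.762069.
Step 6: alpha = 0.05. fail to reject H0.

R = 6, z = -0.3028, p = 0.762069, fail to reject H0.


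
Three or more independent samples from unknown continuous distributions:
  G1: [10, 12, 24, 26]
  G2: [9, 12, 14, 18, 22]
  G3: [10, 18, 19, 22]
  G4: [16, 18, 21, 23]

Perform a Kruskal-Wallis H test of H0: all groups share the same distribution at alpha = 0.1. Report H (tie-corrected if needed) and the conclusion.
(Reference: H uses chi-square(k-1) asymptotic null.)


Step 1: Combine all N = 17 observations and assign midranks.
sorted (value, group, rank): (9,G2,1), (10,G1,2.5), (10,G3,2.5), (12,G1,4.5), (12,G2,4.5), (14,G2,6), (16,G4,7), (18,G2,9), (18,G3,9), (18,G4,9), (19,G3,11), (21,G4,12), (22,G2,13.5), (22,G3,13.5), (23,G4,15), (24,G1,16), (26,G1,17)
Step 2: Sum ranks within each group.
R_1 = 40 (n_1 = 4)
R_2 = 34 (n_2 = 5)
R_3 = 36 (n_3 = 4)
R_4 = 43 (n_4 = 4)
Step 3: H = 12/(N(N+1)) * sum(R_i^2/n_i) - 3(N+1)
     = 12/(17*18) * (40^2/4 + 34^2/5 + 36^2/4 + 43^2/4) - 3*18
     = 0.039216 * 1417.45 - 54
     = 1.586275.
Step 4: Ties present; correction factor C = 1 - 42/(17^3 - 17) = 0.991422. Corrected H = 1.586275 / 0.991422 = 1.600000.
Step 5: Under H0, H ~ chi^2(3); p-value = 0.659390.
Step 6: alpha = 0.1. fail to reject H0.

H = 1.6000, df = 3, p = 0.659390, fail to reject H0.


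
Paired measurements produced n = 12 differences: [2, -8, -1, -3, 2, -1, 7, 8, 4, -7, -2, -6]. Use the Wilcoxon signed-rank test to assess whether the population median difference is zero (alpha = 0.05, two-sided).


Step 1: Drop any zero differences (none here) and take |d_i|.
|d| = [2, 8, 1, 3, 2, 1, 7, 8, 4, 7, 2, 6]
Step 2: Midrank |d_i| (ties get averaged ranks).
ranks: |2|->4, |8|->11.5, |1|->1.5, |3|->6, |2|->4, |1|->1.5, |7|->9.5, |8|->11.5, |4|->7, |7|->9.5, |2|->4, |6|->8
Step 3: Attach original signs; sum ranks with positive sign and with negative sign.
W+ = 4 + 4 + 9.5 + 11.5 + 7 = 36
W- = 11.5 + 1.5 + 6 + 1.5 + 9.5 + 4 + 8 = 42
(Check: W+ + W- = 78 should equal n(n+1)/2 = 78.)
Step 4: Test statistic W = min(W+, W-) = 36.
Step 5: Ties in |d|, so use the tie-corrected normal approximation.
        E[W] = n(n+1)/4 = 12*13/4 = 39.
        Tie groups: |d|=1 (t=2), |d|=2 (t=3), |d|=7 (t=2), |d|=8 (t=2); sum(t^3 - t) = 42.
        Var[W] = n(n+1)(2n+1)/24 - sum(t^3-t)/48 = 3900/24 - 42/48 = 161.625.
        z = (W - E[W]) / sqrt(Var[W]) = (36 - 39) / 12.7132 = -0.2360.
        Two-sided p = 2*Phi(z) = 0.813452.
Step 6: alpha = 0.05. fail to reject H0.

W+ = 36, W- = 42, W = min = 36, p = 0.813452, fail to reject H0.


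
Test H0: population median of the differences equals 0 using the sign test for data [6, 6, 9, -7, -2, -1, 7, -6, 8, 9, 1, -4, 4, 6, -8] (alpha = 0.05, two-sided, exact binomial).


Step 1: Discard zero differences. Original n = 15; n_eff = number of nonzero differences = 15.
Nonzero differences (with sign): +6, +6, +9, -7, -2, -1, +7, -6, +8, +9, +1, -4, +4, +6, -8
Step 2: Count signs: positive = 9, negative = 6.
Step 3: Under H0: P(positive) = 0.5, so the number of positives S ~ Bin(15, 0.5).
Step 4: Two-sided exact p-value = sum of Bin(15,0.5) probabilities at or below the observed probability = 0.607239.
Step 5: alpha = 0.05. fail to reject H0.

n_eff = 15, pos = 9, neg = 6, p = 0.607239, fail to reject H0.


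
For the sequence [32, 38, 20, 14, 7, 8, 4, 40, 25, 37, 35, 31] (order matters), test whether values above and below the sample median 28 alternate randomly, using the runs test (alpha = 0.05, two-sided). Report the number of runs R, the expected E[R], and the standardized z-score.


Step 1: Compute median = 28; label A = above, B = below.
Labels in order: AABBBBBABAAA  (n_A = 6, n_B = 6)
Step 2: Count runs R = 5.
Step 3: Under H0 (random ordering), E[R] = 2*n_A*n_B/(n_A+n_B) + 1 = 2*6*6/12 + 1 = 7.0000.
        Var[R] = 2*n_A*n_B*(2*n_A*n_B - n_A - n_B) / ((n_A+n_B)^2 * (n_A+n_B-1)) = 4320/1584 = 2.7273.
        SD[R] = 1.6514.
Step 4: Continuity-corrected z = (R + 0.5 - E[R]) / SD[R] = (5 + 0.5 - 7.0000) / 1.6514 = -0.9083.
Step 5: Two-sided p-value via normal approximation = 2*(1 - Phi(|z|)) = 0.363722.
Step 6: alpha = 0.05. fail to reject H0.

R = 5, z = -0.9083, p = 0.363722, fail to reject H0.


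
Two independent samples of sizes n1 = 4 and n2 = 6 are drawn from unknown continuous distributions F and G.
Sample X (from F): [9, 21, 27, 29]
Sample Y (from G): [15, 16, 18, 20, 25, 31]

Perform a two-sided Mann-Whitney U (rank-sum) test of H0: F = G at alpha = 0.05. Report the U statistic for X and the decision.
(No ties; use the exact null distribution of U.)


Step 1: Combine and sort all 10 observations; assign midranks.
sorted (value, group): (9,X), (15,Y), (16,Y), (18,Y), (20,Y), (21,X), (25,Y), (27,X), (29,X), (31,Y)
ranks: 9->1, 15->2, 16->3, 18->4, 20->5, 21->6, 25->7, 27->8, 29->9, 31->10
Step 2: Rank sum for X: R1 = 1 + 6 + 8 + 9 = 24.
Step 3: U_X = R1 - n1(n1+1)/2 = 24 - 4*5/2 = 24 - 10 = 14.
       U_Y = n1*n2 - U_X = 24 - 14 = 10.
Step 4: No ties, so the exact null distribution of U (based on enumerating the C(10,4) = 210 equally likely rank assignments) gives the two-sided p-value.
Step 5: p-value = 0.761905; compare to alpha = 0.05. fail to reject H0.

U_X = 14, p = 0.761905, fail to reject H0 at alpha = 0.05.


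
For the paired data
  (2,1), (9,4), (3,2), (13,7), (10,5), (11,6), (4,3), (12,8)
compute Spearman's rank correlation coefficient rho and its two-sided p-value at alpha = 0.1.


Step 1: Rank x and y separately (midranks; no ties here).
rank(x): 2->1, 9->4, 3->2, 13->8, 10->5, 11->6, 4->3, 12->7
rank(y): 1->1, 4->4, 2->2, 7->7, 5->5, 6->6, 3->3, 8->8
Step 2: d_i = R_x(i) - R_y(i); compute d_i^2.
  (1-1)^2=0, (4-4)^2=0, (2-2)^2=0, (8-7)^2=1, (5-5)^2=0, (6-6)^2=0, (3-3)^2=0, (7-8)^2=1
sum(d^2) = 2.
Step 3: rho = 1 - 6*2 / (8*(8^2 - 1)) = 1 - 12/504 = 0.976190.
Step 4: Under H0, t = rho * sqrt((n-2)/(1-rho^2)) = 11.0235 ~ t(6).
Step 5: Two-sided p-value from the t-distribution with 6 df = 0.000033.
Step 6: alpha = 0.1. reject H0.

rho = 0.9762, p = 0.000033, reject H0 at alpha = 0.1.


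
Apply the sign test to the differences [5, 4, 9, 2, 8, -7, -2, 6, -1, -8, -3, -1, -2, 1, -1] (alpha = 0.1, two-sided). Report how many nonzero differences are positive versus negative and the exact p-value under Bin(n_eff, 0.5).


Step 1: Discard zero differences. Original n = 15; n_eff = number of nonzero differences = 15.
Nonzero differences (with sign): +5, +4, +9, +2, +8, -7, -2, +6, -1, -8, -3, -1, -2, +1, -1
Step 2: Count signs: positive = 7, negative = 8.
Step 3: Under H0: P(positive) = 0.5, so the number of positives S ~ Bin(15, 0.5).
Step 4: Two-sided exact p-value = sum of Bin(15,0.5) probabilities at or below the observed probability = 1.000000.
Step 5: alpha = 0.1. fail to reject H0.

n_eff = 15, pos = 7, neg = 8, p = 1.000000, fail to reject H0.


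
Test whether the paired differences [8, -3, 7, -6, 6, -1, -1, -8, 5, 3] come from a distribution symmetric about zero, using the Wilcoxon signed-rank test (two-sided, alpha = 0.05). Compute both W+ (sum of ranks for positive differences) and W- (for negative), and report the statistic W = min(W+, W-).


Step 1: Drop any zero differences (none here) and take |d_i|.
|d| = [8, 3, 7, 6, 6, 1, 1, 8, 5, 3]
Step 2: Midrank |d_i| (ties get averaged ranks).
ranks: |8|->9.5, |3|->3.5, |7|->8, |6|->6.5, |6|->6.5, |1|->1.5, |1|->1.5, |8|->9.5, |5|->5, |3|->3.5
Step 3: Attach original signs; sum ranks with positive sign and with negative sign.
W+ = 9.5 + 8 + 6.5 + 5 + 3.5 = 32.5
W- = 3.5 + 6.5 + 1.5 + 1.5 + 9.5 = 22.5
(Check: W+ + W- = 55 should equal n(n+1)/2 = 55.)
Step 4: Test statistic W = min(W+, W-) = 22.5.
Step 5: Ties in |d|, so use the tie-corrected normal approximation.
        E[W] = n(n+1)/4 = 10*11/4 = 27.5.
        Tie groups: |d|=1 (t=2), |d|=3 (t=2), |d|=6 (t=2), |d|=8 (t=2); sum(t^3 - t) = 24.
        Var[W] = n(n+1)(2n+1)/24 - sum(t^3-t)/48 = 2310/24 - 24/48 = 95.75.
        z = (W - E[W]) / sqrt(Var[W]) = (22.5 - 27.5) / 9.7852 = -0.5110.
        Two-sided p = 2*Phi(z) = 0.609368.
Step 6: alpha = 0.05. fail to reject H0.

W+ = 32.5, W- = 22.5, W = min = 22.5, p = 0.609368, fail to reject H0.


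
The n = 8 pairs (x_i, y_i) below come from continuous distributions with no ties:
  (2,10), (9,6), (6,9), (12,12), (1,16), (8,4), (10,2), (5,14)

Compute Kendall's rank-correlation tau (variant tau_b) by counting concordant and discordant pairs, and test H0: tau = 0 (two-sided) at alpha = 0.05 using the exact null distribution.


Step 1: Enumerate the 28 unordered pairs (i,j) with i<j and classify each by sign(x_j-x_i) * sign(y_j-y_i).
  (1,2):dx=+7,dy=-4->D; (1,3):dx=+4,dy=-1->D; (1,4):dx=+10,dy=+2->C; (1,5):dx=-1,dy=+6->D
  (1,6):dx=+6,dy=-6->D; (1,7):dx=+8,dy=-8->D; (1,8):dx=+3,dy=+4->C; (2,3):dx=-3,dy=+3->D
  (2,4):dx=+3,dy=+6->C; (2,5):dx=-8,dy=+10->D; (2,6):dx=-1,dy=-2->C; (2,7):dx=+1,dy=-4->D
  (2,8):dx=-4,dy=+8->D; (3,4):dx=+6,dy=+3->C; (3,5):dx=-5,dy=+7->D; (3,6):dx=+2,dy=-5->D
  (3,7):dx=+4,dy=-7->D; (3,8):dx=-1,dy=+5->D; (4,5):dx=-11,dy=+4->D; (4,6):dx=-4,dy=-8->C
  (4,7):dx=-2,dy=-10->C; (4,8):dx=-7,dy=+2->D; (5,6):dx=+7,dy=-12->D; (5,7):dx=+9,dy=-14->D
  (5,8):dx=+4,dy=-2->D; (6,7):dx=+2,dy=-2->D; (6,8):dx=-3,dy=+10->D; (7,8):dx=-5,dy=+12->D
Step 2: C = 7, D = 21, total pairs = 28.
Step 3: tau = (C - D)/(n(n-1)/2) = (7 - 21)/28 = -0.500000.
Step 4: Exact two-sided p-value (enumerate n! = 40320 permutations of y under H0): p = 0.108681.
Step 5: alpha = 0.05. fail to reject H0.

tau_b = -0.5000 (C=7, D=21), p = 0.108681, fail to reject H0.


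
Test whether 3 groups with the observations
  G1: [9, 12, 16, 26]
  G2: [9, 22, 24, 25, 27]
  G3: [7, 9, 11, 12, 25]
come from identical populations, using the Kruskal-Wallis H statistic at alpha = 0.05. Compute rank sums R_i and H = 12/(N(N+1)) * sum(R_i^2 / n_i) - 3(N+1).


Step 1: Combine all N = 14 observations and assign midranks.
sorted (value, group, rank): (7,G3,1), (9,G1,3), (9,G2,3), (9,G3,3), (11,G3,5), (12,G1,6.5), (12,G3,6.5), (16,G1,8), (22,G2,9), (24,G2,10), (25,G2,11.5), (25,G3,11.5), (26,G1,13), (27,G2,14)
Step 2: Sum ranks within each group.
R_1 = 30.5 (n_1 = 4)
R_2 = 47.5 (n_2 = 5)
R_3 = 27 (n_3 = 5)
Step 3: H = 12/(N(N+1)) * sum(R_i^2/n_i) - 3(N+1)
     = 12/(14*15) * (30.5^2/4 + 47.5^2/5 + 27^2/5) - 3*15
     = 0.057143 * 829.612 - 45
     = 2.406429.
Step 4: Ties present; correction factor C = 1 - 36/(14^3 - 14) = 0.986813. Corrected H = 2.406429 / 0.986813 = 2.438586.
Step 5: Under H0, H ~ chi^2(2); p-value = 0.295439.
Step 6: alpha = 0.05. fail to reject H0.

H = 2.4386, df = 2, p = 0.295439, fail to reject H0.


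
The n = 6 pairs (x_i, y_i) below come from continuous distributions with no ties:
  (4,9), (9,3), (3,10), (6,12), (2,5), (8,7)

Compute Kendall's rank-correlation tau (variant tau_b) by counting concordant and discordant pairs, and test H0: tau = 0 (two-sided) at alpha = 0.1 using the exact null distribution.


Step 1: Enumerate the 15 unordered pairs (i,j) with i<j and classify each by sign(x_j-x_i) * sign(y_j-y_i).
  (1,2):dx=+5,dy=-6->D; (1,3):dx=-1,dy=+1->D; (1,4):dx=+2,dy=+3->C; (1,5):dx=-2,dy=-4->C
  (1,6):dx=+4,dy=-2->D; (2,3):dx=-6,dy=+7->D; (2,4):dx=-3,dy=+9->D; (2,5):dx=-7,dy=+2->D
  (2,6):dx=-1,dy=+4->D; (3,4):dx=+3,dy=+2->C; (3,5):dx=-1,dy=-5->C; (3,6):dx=+5,dy=-3->D
  (4,5):dx=-4,dy=-7->C; (4,6):dx=+2,dy=-5->D; (5,6):dx=+6,dy=+2->C
Step 2: C = 6, D = 9, total pairs = 15.
Step 3: tau = (C - D)/(n(n-1)/2) = (6 - 9)/15 = -0.200000.
Step 4: Exact two-sided p-value (enumerate n! = 720 permutations of y under H0): p = 0.719444.
Step 5: alpha = 0.1. fail to reject H0.

tau_b = -0.2000 (C=6, D=9), p = 0.719444, fail to reject H0.


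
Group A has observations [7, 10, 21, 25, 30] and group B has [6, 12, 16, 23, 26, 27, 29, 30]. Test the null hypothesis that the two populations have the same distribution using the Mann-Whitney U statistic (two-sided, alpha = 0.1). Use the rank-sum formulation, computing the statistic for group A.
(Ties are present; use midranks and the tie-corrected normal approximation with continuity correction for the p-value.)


Step 1: Combine and sort all 13 observations; assign midranks.
sorted (value, group): (6,Y), (7,X), (10,X), (12,Y), (16,Y), (21,X), (23,Y), (25,X), (26,Y), (27,Y), (29,Y), (30,X), (30,Y)
ranks: 6->1, 7->2, 10->3, 12->4, 16->5, 21->6, 23->7, 25->8, 26->9, 27->10, 29->11, 30->12.5, 30->12.5
Step 2: Rank sum for X: R1 = 2 + 3 + 6 + 8 + 12.5 = 31.5.
Step 3: U_X = R1 - n1(n1+1)/2 = 31.5 - 5*6/2 = 31.5 - 15 = 16.5.
       U_Y = n1*n2 - U_X = 40 - 16.5 = 23.5.
Step 4: Ties are present, so use the tie-corrected normal approximation (with continuity correction) for the p-value.
Step 5: p-value = 0.660111; compare to alpha = 0.1. fail to reject H0.

U_X = 16.5, p = 0.660111, fail to reject H0 at alpha = 0.1.


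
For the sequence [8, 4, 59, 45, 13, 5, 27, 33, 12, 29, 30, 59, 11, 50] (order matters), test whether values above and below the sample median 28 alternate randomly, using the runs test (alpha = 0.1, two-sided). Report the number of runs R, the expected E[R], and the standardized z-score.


Step 1: Compute median = 28; label A = above, B = below.
Labels in order: BBAABBBABAAABA  (n_A = 7, n_B = 7)
Step 2: Count runs R = 8.
Step 3: Under H0 (random ordering), E[R] = 2*n_A*n_B/(n_A+n_B) + 1 = 2*7*7/14 + 1 = 8.0000.
        Var[R] = 2*n_A*n_B*(2*n_A*n_B - n_A - n_B) / ((n_A+n_B)^2 * (n_A+n_B-1)) = 8232/2548 = 3.2308.
        SD[R] = 1.7974.
Step 4: R = E[R], so z = 0 with no continuity correction.
Step 5: Two-sided p-value via normal approximation = 2*(1 - Phi(|z|)) = 1.000000.
Step 6: alpha = 0.1. fail to reject H0.

R = 8, z = 0.0000, p = 1.000000, fail to reject H0.


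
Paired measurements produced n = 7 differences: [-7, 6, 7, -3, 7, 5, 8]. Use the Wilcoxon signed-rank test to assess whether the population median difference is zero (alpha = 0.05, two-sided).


Step 1: Drop any zero differences (none here) and take |d_i|.
|d| = [7, 6, 7, 3, 7, 5, 8]
Step 2: Midrank |d_i| (ties get averaged ranks).
ranks: |7|->5, |6|->3, |7|->5, |3|->1, |7|->5, |5|->2, |8|->7
Step 3: Attach original signs; sum ranks with positive sign and with negative sign.
W+ = 3 + 5 + 5 + 2 + 7 = 22
W- = 5 + 1 = 6
(Check: W+ + W- = 28 should equal n(n+1)/2 = 28.)
Step 4: Test statistic W = min(W+, W-) = 6.
Step 5: Ties in |d|, so use the tie-corrected normal approximation.
        E[W] = n(n+1)/4 = 7*8/4 = 14.
        Tie groups: |d|=7 (t=3); sum(t^3 - t) = 24.
        Var[W] = n(n+1)(2n+1)/24 - sum(t^3-t)/48 = 840/24 - 24/48 = 34.5.
        z = (W - E[W]) / sqrt(Var[W]) = (6 - 14) / 5.8737 = -1.3620.
        Two-sided p = 2*Phi(z) = 0.173195.
Step 6: alpha = 0.05. fail to reject H0.

W+ = 22, W- = 6, W = min = 6, p = 0.173195, fail to reject H0.


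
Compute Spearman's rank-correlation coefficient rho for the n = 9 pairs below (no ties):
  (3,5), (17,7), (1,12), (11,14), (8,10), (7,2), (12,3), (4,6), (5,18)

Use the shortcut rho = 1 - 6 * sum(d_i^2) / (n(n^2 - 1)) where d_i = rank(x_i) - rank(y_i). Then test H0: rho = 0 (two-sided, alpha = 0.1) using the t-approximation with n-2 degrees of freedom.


Step 1: Rank x and y separately (midranks; no ties here).
rank(x): 3->2, 17->9, 1->1, 11->7, 8->6, 7->5, 12->8, 4->3, 5->4
rank(y): 5->3, 7->5, 12->7, 14->8, 10->6, 2->1, 3->2, 6->4, 18->9
Step 2: d_i = R_x(i) - R_y(i); compute d_i^2.
  (2-3)^2=1, (9-5)^2=16, (1-7)^2=36, (7-8)^2=1, (6-6)^2=0, (5-1)^2=16, (8-2)^2=36, (3-4)^2=1, (4-9)^2=25
sum(d^2) = 132.
Step 3: rho = 1 - 6*132 / (9*(9^2 - 1)) = 1 - 792/720 = -0.100000.
Step 4: Under H0, t = rho * sqrt((n-2)/(1-rho^2)) = -0.2659 ~ t(7).
Step 5: Two-sided p-value from the t-distribution with 7 df = 0.797972.
Step 6: alpha = 0.1. fail to reject H0.

rho = -0.1000, p = 0.797972, fail to reject H0 at alpha = 0.1.


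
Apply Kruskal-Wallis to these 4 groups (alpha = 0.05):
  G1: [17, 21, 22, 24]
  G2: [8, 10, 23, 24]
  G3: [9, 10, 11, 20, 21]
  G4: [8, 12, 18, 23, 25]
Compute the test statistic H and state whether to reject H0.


Step 1: Combine all N = 18 observations and assign midranks.
sorted (value, group, rank): (8,G2,1.5), (8,G4,1.5), (9,G3,3), (10,G2,4.5), (10,G3,4.5), (11,G3,6), (12,G4,7), (17,G1,8), (18,G4,9), (20,G3,10), (21,G1,11.5), (21,G3,11.5), (22,G1,13), (23,G2,14.5), (23,G4,14.5), (24,G1,16.5), (24,G2,16.5), (25,G4,18)
Step 2: Sum ranks within each group.
R_1 = 49 (n_1 = 4)
R_2 = 37 (n_2 = 4)
R_3 = 35 (n_3 = 5)
R_4 = 50 (n_4 = 5)
Step 3: H = 12/(N(N+1)) * sum(R_i^2/n_i) - 3(N+1)
     = 12/(18*19) * (49^2/4 + 37^2/4 + 35^2/5 + 50^2/5) - 3*19
     = 0.035088 * 1687.5 - 57
     = 2.210526.
Step 4: Ties present; correction factor C = 1 - 30/(18^3 - 18) = 0.994840. Corrected H = 2.210526 / 0.994840 = 2.221992.
Step 5: Under H0, H ~ chi^2(3); p-value = 0.527630.
Step 6: alpha = 0.05. fail to reject H0.

H = 2.2220, df = 3, p = 0.527630, fail to reject H0.


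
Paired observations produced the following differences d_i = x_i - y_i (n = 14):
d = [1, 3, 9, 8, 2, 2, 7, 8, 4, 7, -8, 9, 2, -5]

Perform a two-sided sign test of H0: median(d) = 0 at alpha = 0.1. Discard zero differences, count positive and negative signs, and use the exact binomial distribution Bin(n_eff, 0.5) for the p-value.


Step 1: Discard zero differences. Original n = 14; n_eff = number of nonzero differences = 14.
Nonzero differences (with sign): +1, +3, +9, +8, +2, +2, +7, +8, +4, +7, -8, +9, +2, -5
Step 2: Count signs: positive = 12, negative = 2.
Step 3: Under H0: P(positive) = 0.5, so the number of positives S ~ Bin(14, 0.5).
Step 4: Two-sided exact p-value = sum of Bin(14,0.5) probabilities at or below the observed probability = 0.012939.
Step 5: alpha = 0.1. reject H0.

n_eff = 14, pos = 12, neg = 2, p = 0.012939, reject H0.


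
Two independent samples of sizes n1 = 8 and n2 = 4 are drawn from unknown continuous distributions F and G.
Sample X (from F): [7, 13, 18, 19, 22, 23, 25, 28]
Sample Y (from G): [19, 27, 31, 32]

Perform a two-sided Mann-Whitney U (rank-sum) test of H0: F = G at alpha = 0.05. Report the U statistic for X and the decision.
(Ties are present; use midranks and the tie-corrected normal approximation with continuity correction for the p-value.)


Step 1: Combine and sort all 12 observations; assign midranks.
sorted (value, group): (7,X), (13,X), (18,X), (19,X), (19,Y), (22,X), (23,X), (25,X), (27,Y), (28,X), (31,Y), (32,Y)
ranks: 7->1, 13->2, 18->3, 19->4.5, 19->4.5, 22->6, 23->7, 25->8, 27->9, 28->10, 31->11, 32->12
Step 2: Rank sum for X: R1 = 1 + 2 + 3 + 4.5 + 6 + 7 + 8 + 10 = 41.5.
Step 3: U_X = R1 - n1(n1+1)/2 = 41.5 - 8*9/2 = 41.5 - 36 = 5.5.
       U_Y = n1*n2 - U_X = 32 - 5.5 = 26.5.
Step 4: Ties are present, so use the tie-corrected normal approximation (with continuity correction) for the p-value.
Step 5: p-value = 0.088869; compare to alpha = 0.05. fail to reject H0.

U_X = 5.5, p = 0.088869, fail to reject H0 at alpha = 0.05.


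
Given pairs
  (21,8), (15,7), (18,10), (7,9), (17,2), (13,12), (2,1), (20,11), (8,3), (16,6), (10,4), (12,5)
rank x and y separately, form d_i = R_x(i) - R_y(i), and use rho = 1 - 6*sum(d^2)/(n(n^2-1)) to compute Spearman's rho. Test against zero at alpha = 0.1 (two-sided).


Step 1: Rank x and y separately (midranks; no ties here).
rank(x): 21->12, 15->7, 18->10, 7->2, 17->9, 13->6, 2->1, 20->11, 8->3, 16->8, 10->4, 12->5
rank(y): 8->8, 7->7, 10->10, 9->9, 2->2, 12->12, 1->1, 11->11, 3->3, 6->6, 4->4, 5->5
Step 2: d_i = R_x(i) - R_y(i); compute d_i^2.
  (12-8)^2=16, (7-7)^2=0, (10-10)^2=0, (2-9)^2=49, (9-2)^2=49, (6-12)^2=36, (1-1)^2=0, (11-11)^2=0, (3-3)^2=0, (8-6)^2=4, (4-4)^2=0, (5-5)^2=0
sum(d^2) = 154.
Step 3: rho = 1 - 6*154 / (12*(12^2 - 1)) = 1 - 924/1716 = 0.461538.
Step 4: Under H0, t = rho * sqrt((n-2)/(1-rho^2)) = 1.6452 ~ t(10).
Step 5: Two-sided p-value from the t-distribution with 10 df = 0.130948.
Step 6: alpha = 0.1. fail to reject H0.

rho = 0.4615, p = 0.130948, fail to reject H0 at alpha = 0.1.


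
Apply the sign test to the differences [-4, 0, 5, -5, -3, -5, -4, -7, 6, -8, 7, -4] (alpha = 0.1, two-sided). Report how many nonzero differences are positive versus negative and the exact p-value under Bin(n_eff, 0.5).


Step 1: Discard zero differences. Original n = 12; n_eff = number of nonzero differences = 11.
Nonzero differences (with sign): -4, +5, -5, -3, -5, -4, -7, +6, -8, +7, -4
Step 2: Count signs: positive = 3, negative = 8.
Step 3: Under H0: P(positive) = 0.5, so the number of positives S ~ Bin(11, 0.5).
Step 4: Two-sided exact p-value = sum of Bin(11,0.5) probabilities at or below the observed probability = 0.226562.
Step 5: alpha = 0.1. fail to reject H0.

n_eff = 11, pos = 3, neg = 8, p = 0.226562, fail to reject H0.


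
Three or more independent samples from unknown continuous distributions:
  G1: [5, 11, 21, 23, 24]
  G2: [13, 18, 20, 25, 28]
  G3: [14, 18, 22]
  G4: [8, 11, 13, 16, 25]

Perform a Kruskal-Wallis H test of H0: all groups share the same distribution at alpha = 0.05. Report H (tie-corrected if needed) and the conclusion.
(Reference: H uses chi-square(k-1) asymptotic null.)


Step 1: Combine all N = 18 observations and assign midranks.
sorted (value, group, rank): (5,G1,1), (8,G4,2), (11,G1,3.5), (11,G4,3.5), (13,G2,5.5), (13,G4,5.5), (14,G3,7), (16,G4,8), (18,G2,9.5), (18,G3,9.5), (20,G2,11), (21,G1,12), (22,G3,13), (23,G1,14), (24,G1,15), (25,G2,16.5), (25,G4,16.5), (28,G2,18)
Step 2: Sum ranks within each group.
R_1 = 45.5 (n_1 = 5)
R_2 = 60.5 (n_2 = 5)
R_3 = 29.5 (n_3 = 3)
R_4 = 35.5 (n_4 = 5)
Step 3: H = 12/(N(N+1)) * sum(R_i^2/n_i) - 3(N+1)
     = 12/(18*19) * (45.5^2/5 + 60.5^2/5 + 29.5^2/3 + 35.5^2/5) - 3*19
     = 0.035088 * 1688.23 - 57
     = 2.236257.
Step 4: Ties present; correction factor C = 1 - 24/(18^3 - 18) = 0.995872. Corrected H = 2.236257 / 0.995872 = 2.245527.
Step 5: Under H0, H ~ chi^2(3); p-value = 0.523037.
Step 6: alpha = 0.05. fail to reject H0.

H = 2.2455, df = 3, p = 0.523037, fail to reject H0.


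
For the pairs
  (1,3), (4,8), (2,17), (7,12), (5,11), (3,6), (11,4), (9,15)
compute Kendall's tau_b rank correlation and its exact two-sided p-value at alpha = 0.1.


Step 1: Enumerate the 28 unordered pairs (i,j) with i<j and classify each by sign(x_j-x_i) * sign(y_j-y_i).
  (1,2):dx=+3,dy=+5->C; (1,3):dx=+1,dy=+14->C; (1,4):dx=+6,dy=+9->C; (1,5):dx=+4,dy=+8->C
  (1,6):dx=+2,dy=+3->C; (1,7):dx=+10,dy=+1->C; (1,8):dx=+8,dy=+12->C; (2,3):dx=-2,dy=+9->D
  (2,4):dx=+3,dy=+4->C; (2,5):dx=+1,dy=+3->C; (2,6):dx=-1,dy=-2->C; (2,7):dx=+7,dy=-4->D
  (2,8):dx=+5,dy=+7->C; (3,4):dx=+5,dy=-5->D; (3,5):dx=+3,dy=-6->D; (3,6):dx=+1,dy=-11->D
  (3,7):dx=+9,dy=-13->D; (3,8):dx=+7,dy=-2->D; (4,5):dx=-2,dy=-1->C; (4,6):dx=-4,dy=-6->C
  (4,7):dx=+4,dy=-8->D; (4,8):dx=+2,dy=+3->C; (5,6):dx=-2,dy=-5->C; (5,7):dx=+6,dy=-7->D
  (5,8):dx=+4,dy=+4->C; (6,7):dx=+8,dy=-2->D; (6,8):dx=+6,dy=+9->C; (7,8):dx=-2,dy=+11->D
Step 2: C = 17, D = 11, total pairs = 28.
Step 3: tau = (C - D)/(n(n-1)/2) = (17 - 11)/28 = 0.214286.
Step 4: Exact two-sided p-value (enumerate n! = 40320 permutations of y under H0): p = 0.548413.
Step 5: alpha = 0.1. fail to reject H0.

tau_b = 0.2143 (C=17, D=11), p = 0.548413, fail to reject H0.


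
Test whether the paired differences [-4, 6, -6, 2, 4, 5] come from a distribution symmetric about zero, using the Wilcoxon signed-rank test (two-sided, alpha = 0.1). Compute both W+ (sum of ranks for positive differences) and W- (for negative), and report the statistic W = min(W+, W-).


Step 1: Drop any zero differences (none here) and take |d_i|.
|d| = [4, 6, 6, 2, 4, 5]
Step 2: Midrank |d_i| (ties get averaged ranks).
ranks: |4|->2.5, |6|->5.5, |6|->5.5, |2|->1, |4|->2.5, |5|->4
Step 3: Attach original signs; sum ranks with positive sign and with negative sign.
W+ = 5.5 + 1 + 2.5 + 4 = 13
W- = 2.5 + 5.5 = 8
(Check: W+ + W- = 21 should equal n(n+1)/2 = 21.)
Step 4: Test statistic W = min(W+, W-) = 8.
Step 5: Ties in |d|, so use the tie-corrected normal approximation.
        E[W] = n(n+1)/4 = 6*7/4 = 10.5.
        Tie groups: |d|=4 (t=2), |d|=6 (t=2); sum(t^3 - t) = 12.
        Var[W] = n(n+1)(2n+1)/24 - sum(t^3-t)/48 = 546/24 - 12/48 = 22.5.
        z = (W - E[W]) / sqrt(Var[W]) = (8 - 10.5) / 4.7434 = -0.5270.
        Two-sided p = 2*Phi(z) = 0.598161.
Step 6: alpha = 0.1. fail to reject H0.

W+ = 13, W- = 8, W = min = 8, p = 0.598161, fail to reject H0.


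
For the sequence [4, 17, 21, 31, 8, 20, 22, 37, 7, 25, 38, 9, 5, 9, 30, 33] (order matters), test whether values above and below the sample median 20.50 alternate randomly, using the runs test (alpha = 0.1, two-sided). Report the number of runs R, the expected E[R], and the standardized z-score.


Step 1: Compute median = 20.50; label A = above, B = below.
Labels in order: BBAABBAABAABBBAA  (n_A = 8, n_B = 8)
Step 2: Count runs R = 8.
Step 3: Under H0 (random ordering), E[R] = 2*n_A*n_B/(n_A+n_B) + 1 = 2*8*8/16 + 1 = 9.0000.
        Var[R] = 2*n_A*n_B*(2*n_A*n_B - n_A - n_B) / ((n_A+n_B)^2 * (n_A+n_B-1)) = 14336/3840 = 3.7333.
        SD[R] = 1.9322.
Step 4: Continuity-corrected z = (R + 0.5 - E[R]) / SD[R] = (8 + 0.5 - 9.0000) / 1.9322 = -0.2588.
Step 5: Two-sided p-value via normal approximation = 2*(1 - Phi(|z|)) = 0.795809.
Step 6: alpha = 0.1. fail to reject H0.

R = 8, z = -0.2588, p = 0.795809, fail to reject H0.


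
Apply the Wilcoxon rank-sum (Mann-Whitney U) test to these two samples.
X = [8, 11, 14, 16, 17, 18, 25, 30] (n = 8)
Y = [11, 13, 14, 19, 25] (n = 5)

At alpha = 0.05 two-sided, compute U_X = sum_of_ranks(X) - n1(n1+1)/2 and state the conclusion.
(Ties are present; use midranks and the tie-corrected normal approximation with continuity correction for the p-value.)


Step 1: Combine and sort all 13 observations; assign midranks.
sorted (value, group): (8,X), (11,X), (11,Y), (13,Y), (14,X), (14,Y), (16,X), (17,X), (18,X), (19,Y), (25,X), (25,Y), (30,X)
ranks: 8->1, 11->2.5, 11->2.5, 13->4, 14->5.5, 14->5.5, 16->7, 17->8, 18->9, 19->10, 25->11.5, 25->11.5, 30->13
Step 2: Rank sum for X: R1 = 1 + 2.5 + 5.5 + 7 + 8 + 9 + 11.5 + 13 = 57.5.
Step 3: U_X = R1 - n1(n1+1)/2 = 57.5 - 8*9/2 = 57.5 - 36 = 21.5.
       U_Y = n1*n2 - U_X = 40 - 21.5 = 18.5.
Step 4: Ties are present, so use the tie-corrected normal approximation (with continuity correction) for the p-value.
Step 5: p-value = 0.883138; compare to alpha = 0.05. fail to reject H0.

U_X = 21.5, p = 0.883138, fail to reject H0 at alpha = 0.05.


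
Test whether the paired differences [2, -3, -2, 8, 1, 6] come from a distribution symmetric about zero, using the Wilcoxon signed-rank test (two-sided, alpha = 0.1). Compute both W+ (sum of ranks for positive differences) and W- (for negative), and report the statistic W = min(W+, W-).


Step 1: Drop any zero differences (none here) and take |d_i|.
|d| = [2, 3, 2, 8, 1, 6]
Step 2: Midrank |d_i| (ties get averaged ranks).
ranks: |2|->2.5, |3|->4, |2|->2.5, |8|->6, |1|->1, |6|->5
Step 3: Attach original signs; sum ranks with positive sign and with negative sign.
W+ = 2.5 + 6 + 1 + 5 = 14.5
W- = 4 + 2.5 = 6.5
(Check: W+ + W- = 21 should equal n(n+1)/2 = 21.)
Step 4: Test statistic W = min(W+, W-) = 6.5.
Step 5: Ties in |d|, so use the tie-corrected normal approximation.
        E[W] = n(n+1)/4 = 6*7/4 = 10.5.
        Tie groups: |d|=2 (t=2); sum(t^3 - t) = 6.
        Var[W] = n(n+1)(2n+1)/24 - sum(t^3-t)/48 = 546/24 - 6/48 = 22.625.
        z = (W - E[W]) / sqrt(Var[W]) = (6.5 - 10.5) / 4.7566 = -0.8409.
        Two-sided p = 2*Phi(z) = 0.400381.
Step 6: alpha = 0.1. fail to reject H0.

W+ = 14.5, W- = 6.5, W = min = 6.5, p = 0.400381, fail to reject H0.


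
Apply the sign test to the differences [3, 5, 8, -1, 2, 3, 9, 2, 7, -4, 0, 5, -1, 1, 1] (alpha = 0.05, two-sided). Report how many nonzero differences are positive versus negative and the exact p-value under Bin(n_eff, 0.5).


Step 1: Discard zero differences. Original n = 15; n_eff = number of nonzero differences = 14.
Nonzero differences (with sign): +3, +5, +8, -1, +2, +3, +9, +2, +7, -4, +5, -1, +1, +1
Step 2: Count signs: positive = 11, negative = 3.
Step 3: Under H0: P(positive) = 0.5, so the number of positives S ~ Bin(14, 0.5).
Step 4: Two-sided exact p-value = sum of Bin(14,0.5) probabilities at or below the observed probability = 0.057373.
Step 5: alpha = 0.05. fail to reject H0.

n_eff = 14, pos = 11, neg = 3, p = 0.057373, fail to reject H0.


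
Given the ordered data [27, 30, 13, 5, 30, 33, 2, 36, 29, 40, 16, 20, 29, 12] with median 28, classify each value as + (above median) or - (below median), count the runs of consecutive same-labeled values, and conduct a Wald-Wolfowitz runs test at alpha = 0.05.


Step 1: Compute median = 28; label A = above, B = below.
Labels in order: BABBAABAAABBAB  (n_A = 7, n_B = 7)
Step 2: Count runs R = 9.
Step 3: Under H0 (random ordering), E[R] = 2*n_A*n_B/(n_A+n_B) + 1 = 2*7*7/14 + 1 = 8.0000.
        Var[R] = 2*n_A*n_B*(2*n_A*n_B - n_A - n_B) / ((n_A+n_B)^2 * (n_A+n_B-1)) = 8232/2548 = 3.2308.
        SD[R] = 1.7974.
Step 4: Continuity-corrected z = (R - 0.5 - E[R]) / SD[R] = (9 - 0.5 - 8.0000) / 1.7974 = 0.2782.
Step 5: Two-sided p-value via normal approximation = 2*(1 - Phi(|z|)) = 0.780879.
Step 6: alpha = 0.05. fail to reject H0.

R = 9, z = 0.2782, p = 0.780879, fail to reject H0.


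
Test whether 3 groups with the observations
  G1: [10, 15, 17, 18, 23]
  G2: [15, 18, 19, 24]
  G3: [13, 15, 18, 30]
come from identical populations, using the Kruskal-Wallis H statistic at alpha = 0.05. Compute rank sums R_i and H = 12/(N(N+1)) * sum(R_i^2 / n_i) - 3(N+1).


Step 1: Combine all N = 13 observations and assign midranks.
sorted (value, group, rank): (10,G1,1), (13,G3,2), (15,G1,4), (15,G2,4), (15,G3,4), (17,G1,6), (18,G1,8), (18,G2,8), (18,G3,8), (19,G2,10), (23,G1,11), (24,G2,12), (30,G3,13)
Step 2: Sum ranks within each group.
R_1 = 30 (n_1 = 5)
R_2 = 34 (n_2 = 4)
R_3 = 27 (n_3 = 4)
Step 3: H = 12/(N(N+1)) * sum(R_i^2/n_i) - 3(N+1)
     = 12/(13*14) * (30^2/5 + 34^2/4 + 27^2/4) - 3*14
     = 0.065934 * 651.25 - 42
     = 0.939560.
Step 4: Ties present; correction factor C = 1 - 48/(13^3 - 13) = 0.978022. Corrected H = 0.939560 / 0.978022 = 0.960674.
Step 5: Under H0, H ~ chi^2(2); p-value = 0.618575.
Step 6: alpha = 0.05. fail to reject H0.

H = 0.9607, df = 2, p = 0.618575, fail to reject H0.


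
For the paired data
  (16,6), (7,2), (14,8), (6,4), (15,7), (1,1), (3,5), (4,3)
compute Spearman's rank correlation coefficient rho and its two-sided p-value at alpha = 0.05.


Step 1: Rank x and y separately (midranks; no ties here).
rank(x): 16->8, 7->5, 14->6, 6->4, 15->7, 1->1, 3->2, 4->3
rank(y): 6->6, 2->2, 8->8, 4->4, 7->7, 1->1, 5->5, 3->3
Step 2: d_i = R_x(i) - R_y(i); compute d_i^2.
  (8-6)^2=4, (5-2)^2=9, (6-8)^2=4, (4-4)^2=0, (7-7)^2=0, (1-1)^2=0, (2-5)^2=9, (3-3)^2=0
sum(d^2) = 26.
Step 3: rho = 1 - 6*26 / (8*(8^2 - 1)) = 1 - 156/504 = 0.690476.
Step 4: Under H0, t = rho * sqrt((n-2)/(1-rho^2)) = 2.3382 ~ t(6).
Step 5: Two-sided p-value from the t-distribution with 6 df = 0.057990.
Step 6: alpha = 0.05. fail to reject H0.

rho = 0.6905, p = 0.057990, fail to reject H0 at alpha = 0.05.


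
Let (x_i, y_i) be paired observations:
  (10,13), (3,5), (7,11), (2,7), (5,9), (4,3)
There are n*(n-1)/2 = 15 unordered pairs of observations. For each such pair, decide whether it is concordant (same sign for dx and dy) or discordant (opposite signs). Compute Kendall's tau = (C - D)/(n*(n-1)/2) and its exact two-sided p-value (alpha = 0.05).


Step 1: Enumerate the 15 unordered pairs (i,j) with i<j and classify each by sign(x_j-x_i) * sign(y_j-y_i).
  (1,2):dx=-7,dy=-8->C; (1,3):dx=-3,dy=-2->C; (1,4):dx=-8,dy=-6->C; (1,5):dx=-5,dy=-4->C
  (1,6):dx=-6,dy=-10->C; (2,3):dx=+4,dy=+6->C; (2,4):dx=-1,dy=+2->D; (2,5):dx=+2,dy=+4->C
  (2,6):dx=+1,dy=-2->D; (3,4):dx=-5,dy=-4->C; (3,5):dx=-2,dy=-2->C; (3,6):dx=-3,dy=-8->C
  (4,5):dx=+3,dy=+2->C; (4,6):dx=+2,dy=-4->D; (5,6):dx=-1,dy=-6->C
Step 2: C = 12, D = 3, total pairs = 15.
Step 3: tau = (C - D)/(n(n-1)/2) = (12 - 3)/15 = 0.600000.
Step 4: Exact two-sided p-value (enumerate n! = 720 permutations of y under H0): p = 0.136111.
Step 5: alpha = 0.05. fail to reject H0.

tau_b = 0.6000 (C=12, D=3), p = 0.136111, fail to reject H0.


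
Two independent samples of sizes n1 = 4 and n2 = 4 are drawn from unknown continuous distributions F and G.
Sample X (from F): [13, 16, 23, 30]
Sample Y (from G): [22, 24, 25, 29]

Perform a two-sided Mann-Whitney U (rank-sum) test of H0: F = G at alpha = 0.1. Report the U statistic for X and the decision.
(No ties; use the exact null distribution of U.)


Step 1: Combine and sort all 8 observations; assign midranks.
sorted (value, group): (13,X), (16,X), (22,Y), (23,X), (24,Y), (25,Y), (29,Y), (30,X)
ranks: 13->1, 16->2, 22->3, 23->4, 24->5, 25->6, 29->7, 30->8
Step 2: Rank sum for X: R1 = 1 + 2 + 4 + 8 = 15.
Step 3: U_X = R1 - n1(n1+1)/2 = 15 - 4*5/2 = 15 - 10 = 5.
       U_Y = n1*n2 - U_X = 16 - 5 = 11.
Step 4: No ties, so the exact null distribution of U (based on enumerating the C(8,4) = 70 equally likely rank assignments) gives the two-sided p-value.
Step 5: p-value = 0.485714; compare to alpha = 0.1. fail to reject H0.

U_X = 5, p = 0.485714, fail to reject H0 at alpha = 0.1.


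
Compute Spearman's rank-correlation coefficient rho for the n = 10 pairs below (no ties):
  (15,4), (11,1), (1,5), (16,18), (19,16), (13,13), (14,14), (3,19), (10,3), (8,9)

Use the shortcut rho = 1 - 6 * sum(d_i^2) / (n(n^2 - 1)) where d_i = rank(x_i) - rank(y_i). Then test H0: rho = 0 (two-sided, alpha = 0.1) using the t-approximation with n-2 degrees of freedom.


Step 1: Rank x and y separately (midranks; no ties here).
rank(x): 15->8, 11->5, 1->1, 16->9, 19->10, 13->6, 14->7, 3->2, 10->4, 8->3
rank(y): 4->3, 1->1, 5->4, 18->9, 16->8, 13->6, 14->7, 19->10, 3->2, 9->5
Step 2: d_i = R_x(i) - R_y(i); compute d_i^2.
  (8-3)^2=25, (5-1)^2=16, (1-4)^2=9, (9-9)^2=0, (10-8)^2=4, (6-6)^2=0, (7-7)^2=0, (2-10)^2=64, (4-2)^2=4, (3-5)^2=4
sum(d^2) = 126.
Step 3: rho = 1 - 6*126 / (10*(10^2 - 1)) = 1 - 756/990 = 0.236364.
Step 4: Under H0, t = rho * sqrt((n-2)/(1-rho^2)) = 0.6880 ~ t(8).
Step 5: Two-sided p-value from the t-distribution with 8 df = 0.510885.
Step 6: alpha = 0.1. fail to reject H0.

rho = 0.2364, p = 0.510885, fail to reject H0 at alpha = 0.1.


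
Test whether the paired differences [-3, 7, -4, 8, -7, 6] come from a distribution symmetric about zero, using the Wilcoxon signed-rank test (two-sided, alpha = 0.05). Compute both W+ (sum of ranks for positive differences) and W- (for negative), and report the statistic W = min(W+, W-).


Step 1: Drop any zero differences (none here) and take |d_i|.
|d| = [3, 7, 4, 8, 7, 6]
Step 2: Midrank |d_i| (ties get averaged ranks).
ranks: |3|->1, |7|->4.5, |4|->2, |8|->6, |7|->4.5, |6|->3
Step 3: Attach original signs; sum ranks with positive sign and with negative sign.
W+ = 4.5 + 6 + 3 = 13.5
W- = 1 + 2 + 4.5 = 7.5
(Check: W+ + W- = 21 should equal n(n+1)/2 = 21.)
Step 4: Test statistic W = min(W+, W-) = 7.5.
Step 5: Ties in |d|, so use the tie-corrected normal approximation.
        E[W] = n(n+1)/4 = 6*7/4 = 10.5.
        Tie groups: |d|=7 (t=2); sum(t^3 - t) = 6.
        Var[W] = n(n+1)(2n+1)/24 - sum(t^3-t)/48 = 546/24 - 6/48 = 22.625.
        z = (W - E[W]) / sqrt(Var[W]) = (7.5 - 10.5) / 4.7566 = -0.6307.
        Two-sided p = 2*Phi(z) = 0.528233.
Step 6: alpha = 0.05. fail to reject H0.

W+ = 13.5, W- = 7.5, W = min = 7.5, p = 0.528233, fail to reject H0.


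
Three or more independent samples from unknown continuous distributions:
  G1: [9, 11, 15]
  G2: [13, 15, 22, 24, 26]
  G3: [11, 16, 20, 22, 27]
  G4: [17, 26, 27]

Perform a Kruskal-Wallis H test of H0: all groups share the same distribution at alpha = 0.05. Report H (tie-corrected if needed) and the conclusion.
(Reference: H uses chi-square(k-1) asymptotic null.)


Step 1: Combine all N = 16 observations and assign midranks.
sorted (value, group, rank): (9,G1,1), (11,G1,2.5), (11,G3,2.5), (13,G2,4), (15,G1,5.5), (15,G2,5.5), (16,G3,7), (17,G4,8), (20,G3,9), (22,G2,10.5), (22,G3,10.5), (24,G2,12), (26,G2,13.5), (26,G4,13.5), (27,G3,15.5), (27,G4,15.5)
Step 2: Sum ranks within each group.
R_1 = 9 (n_1 = 3)
R_2 = 45.5 (n_2 = 5)
R_3 = 44.5 (n_3 = 5)
R_4 = 37 (n_4 = 3)
Step 3: H = 12/(N(N+1)) * sum(R_i^2/n_i) - 3(N+1)
     = 12/(16*17) * (9^2/3 + 45.5^2/5 + 44.5^2/5 + 37^2/3) - 3*17
     = 0.044118 * 1293.43 - 51
     = 6.063235.
Step 4: Ties present; correction factor C = 1 - 30/(16^3 - 16) = 0.992647. Corrected H = 6.063235 / 0.992647 = 6.108148.
Step 5: Under H0, H ~ chi^2(3); p-value = 0.106466.
Step 6: alpha = 0.05. fail to reject H0.

H = 6.1081, df = 3, p = 0.106466, fail to reject H0.


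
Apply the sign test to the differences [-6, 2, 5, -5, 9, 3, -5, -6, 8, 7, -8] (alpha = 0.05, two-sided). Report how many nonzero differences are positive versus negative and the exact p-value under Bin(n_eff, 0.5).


Step 1: Discard zero differences. Original n = 11; n_eff = number of nonzero differences = 11.
Nonzero differences (with sign): -6, +2, +5, -5, +9, +3, -5, -6, +8, +7, -8
Step 2: Count signs: positive = 6, negative = 5.
Step 3: Under H0: P(positive) = 0.5, so the number of positives S ~ Bin(11, 0.5).
Step 4: Two-sided exact p-value = sum of Bin(11,0.5) probabilities at or below the observed probability = 1.000000.
Step 5: alpha = 0.05. fail to reject H0.

n_eff = 11, pos = 6, neg = 5, p = 1.000000, fail to reject H0.
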